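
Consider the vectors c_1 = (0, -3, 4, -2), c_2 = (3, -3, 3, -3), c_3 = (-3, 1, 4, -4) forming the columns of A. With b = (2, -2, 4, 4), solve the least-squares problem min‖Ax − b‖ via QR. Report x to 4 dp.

x = (1.7719, -0.7038, -0.8753)

c_1 = (0, -3, 4, -2); ‖c_1‖ = 5.3852, so q_1 = (0.0000, -0.5571, 0.7428, -0.3714).
q_1·c_2 = 0.0000·3 + (-0.5571)·(-3) + 0.7428·3 + (-0.3714)·(-3) = 5.0138.
u_2 = c_2 − 5.0138·q_1 = (3.0000, -0.2069, -0.7241, -1.1379).
‖u_2‖ = 3.2958, so q_2 = (0.9103, -0.0628, -0.2197, -0.3453).
q_1·c_3 = 0.0000·(-3) + (-0.5571)·1 + 0.7428·4 + (-0.3714)·(-4) = 3.8996; q_2·c_3 = 0.9103·(-3) + (-0.0628)·1 + (-0.2197)·4 + (-0.3453)·(-4) = -2.2913.
u_3 = c_3 − 3.8996·q_1 + 2.2913·q_2 = (-0.9143, 3.0286, 0.6000, -3.3429).
‖u_3‖ = 4.6414, so q_3 = (-0.1970, 0.6525, 0.1293, -0.7202).
Qᵀb = (2.5997, -0.3139, -4.0628).
Back-substitute: x_3 = -4.0628/4.6414 = -0.8753.
x_2 = (-0.3139 + 2.2913·(-0.8753))/3.2958 = -0.7038.
x_1 = (2.5997 − 5.0138·(-0.7038) − 3.8996·(-0.8753))/5.3852 = 1.7719.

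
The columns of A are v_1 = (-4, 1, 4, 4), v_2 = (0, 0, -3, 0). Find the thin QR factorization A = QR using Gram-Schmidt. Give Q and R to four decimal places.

Q = [[-0.5714, -0.3979], [0.1429, 0.0995], [0.5714, -0.8207], [0.5714, 0.3979]], R = [[7.0000, -1.7143], [0.0000, 2.4620]]

v_1 = (-4, 1, 4, 4); ‖v_1‖ = 7.0000, so q_1 = (-0.5714, 0.1429, 0.5714, 0.5714).
q_1·v_2 = (-0.5714)·0 + 0.1429·0 + 0.5714·(-3) + 0.5714·0 = -1.7143.
u_2 = v_2 + 1.7143·q_1 = (-0.9796, 0.2449, -2.0204, 0.9796).
‖u_2‖ = 2.4620, so q_2 = (-0.3979, 0.0995, -0.8207, 0.3979).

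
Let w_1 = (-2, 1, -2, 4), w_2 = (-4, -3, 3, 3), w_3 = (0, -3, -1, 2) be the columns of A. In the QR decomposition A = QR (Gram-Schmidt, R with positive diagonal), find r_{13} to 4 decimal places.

q_1 = w_1/‖w_1‖ = (-2, 1, -2, 4)/5.0000 = (-0.4000, 0.2000, -0.4000, 0.8000).
r_{13} = q_1·w_3 = 1.4000.

r_{13} = 1.4000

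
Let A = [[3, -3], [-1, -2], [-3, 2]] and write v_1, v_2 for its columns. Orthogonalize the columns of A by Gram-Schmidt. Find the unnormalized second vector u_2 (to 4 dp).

e_1 = v_1/‖v_1‖ = (3, -1, -3)/4.3589 = (0.6882, -0.2294, -0.6882).
r_{12} = e_1·v_2 = -2.9824.
u_2 = v_2 + 2.9824·e_1 = (-0.9474, -2.6842, -0.0526).

u_2 = (-0.9474, -2.6842, -0.0526)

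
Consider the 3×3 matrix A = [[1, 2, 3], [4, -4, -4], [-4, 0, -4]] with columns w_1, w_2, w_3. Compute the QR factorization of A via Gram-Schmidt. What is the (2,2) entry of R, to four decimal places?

r_{22} = 3.7497

w_1 = (1, 4, -4); ‖w_1‖ = 5.7446, so e_1 = (0.1741, 0.6963, -0.6963).
e_1·w_2 = 0.1741·2 + 0.6963·(-4) + (-0.6963)·0 = -2.4371.
u_2 = w_2 + 2.4371·e_1 = (2.4242, -2.3030, -1.6970).
r_{22} = ‖u_2‖ = 3.7497.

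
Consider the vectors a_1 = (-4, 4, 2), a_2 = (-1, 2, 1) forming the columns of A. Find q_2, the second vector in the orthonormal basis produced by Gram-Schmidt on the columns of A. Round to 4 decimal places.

q_2 = (0.7454, 0.5963, 0.2981)

a_1 = (-4, 4, 2); ‖a_1‖ = 6.0000, so q_1 = (-0.6667, 0.6667, 0.3333).
q_1·a_2 = (-0.6667)·(-1) + 0.6667·2 + 0.3333·1 = 2.3333.
u_2 = a_2 − 2.3333·q_1 = (0.5556, 0.4444, 0.2222).
‖u_2‖ = 0.7454, so q_2 = (0.7454, 0.5963, 0.2981).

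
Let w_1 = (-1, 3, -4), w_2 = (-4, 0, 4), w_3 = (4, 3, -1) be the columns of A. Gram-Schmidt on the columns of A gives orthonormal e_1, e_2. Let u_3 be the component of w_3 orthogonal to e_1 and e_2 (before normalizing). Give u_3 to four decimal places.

u_3 = (1.6744, 2.7907, 1.6744)

w_1 = (-1, 3, -4); ‖w_1‖ = 5.0990, so e_1 = (-0.1961, 0.5883, -0.7845).
e_1·w_2 = (-0.1961)·(-4) + 0.5883·0 + (-0.7845)·4 = -2.3534.
u_2 = w_2 + 2.3534·e_1 = (-4.4615, 1.3846, 2.1538).
‖u_2‖ = 5.1441, so e_2 = (-0.8673, 0.2692, 0.4187).
e_1·w_3 = (-0.1961)·4 + 0.5883·3 + (-0.7845)·(-1) = 1.7650; e_2·w_3 = (-0.8673)·4 + 0.2692·3 + 0.4187·(-1) = -3.0805.
u_3 = w_3 − 1.7650·e_1 + 3.0805·e_2 = (1.6744, 2.7907, 1.6744).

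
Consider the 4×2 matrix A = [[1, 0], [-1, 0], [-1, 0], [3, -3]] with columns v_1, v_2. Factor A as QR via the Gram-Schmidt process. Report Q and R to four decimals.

Q = [[0.2887, 0.5000], [-0.2887, -0.5000], [-0.2887, -0.5000], [0.8660, -0.5000]], R = [[3.4641, -2.5981], [0.0000, 1.5000]]

e_1 = v_1/‖v_1‖ = (1, -1, -1, 3)/3.4641 = (0.2887, -0.2887, -0.2887, 0.8660).
r_{12} = e_1·v_2 = -2.5981.
u_2 = v_2 + 2.5981·e_1 = (0.7500, -0.7500, -0.7500, -0.7500).
‖u_2‖ = 1.5000, so e_2 = (0.5000, -0.5000, -0.5000, -0.5000).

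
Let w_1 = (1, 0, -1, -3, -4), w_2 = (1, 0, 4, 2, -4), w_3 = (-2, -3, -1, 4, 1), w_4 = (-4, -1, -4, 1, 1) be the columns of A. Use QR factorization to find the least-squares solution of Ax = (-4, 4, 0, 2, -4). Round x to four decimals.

x = (-0.8383, 1.9150, -1.8832, 2.3978)

w_1 = (1, 0, -1, -3, -4); ‖w_1‖ = 5.1962, so q_1 = (0.1925, 0.0000, -0.1925, -0.5774, -0.7698).
q_1·w_2 = 0.1925·1 + 0.0000·0 + (-0.1925)·4 + (-0.5774)·2 + (-0.7698)·(-4) = 1.3472.
u_2 = w_2 − 1.3472·q_1 = (0.7407, 0.0000, 4.2593, 2.7778, -2.9630).
‖u_2‖ = 5.9317, so q_2 = (0.1249, 0.0000, 0.7180, 0.4683, -0.4995).
q_1·w_3 = 0.1925·(-2) + 0.0000·(-3) + (-0.1925)·(-1) + (-0.5774)·4 + (-0.7698)·1 = -3.2717; q_2·w_3 = 0.1249·(-2) + 0.0000·(-3) + 0.7180·(-1) + 0.4683·4 + (-0.4995)·1 = 0.4059.
u_3 = w_3 + 3.2717·q_1 − 0.4059·q_2 = (-1.4211, -3.0000, -1.9211, 1.9211, -1.3158).
‖u_3‖ = 4.4868, so q_3 = (-0.3167, -0.6686, -0.4282, 0.4282, -0.2933).
q_1·w_4 = 0.1925·(-4) + 0.0000·(-1) + (-0.1925)·(-4) + (-0.5774)·1 + (-0.7698)·1 = -1.3472; q_2·w_4 = 0.1249·(-4) + 0.0000·(-1) + 0.7180·(-4) + 0.4683·1 + (-0.4995)·1 = -3.4029; q_3·w_4 = (-0.3167)·(-4) + (-0.6686)·(-1) + (-0.4282)·(-4) + 0.4282·1 + (-0.2933)·1 = 3.7830.
u_4 = w_4 + 1.3472·q_1 + 3.4029·q_2 − 3.7830·q_3 = (-2.1176, 1.5294, -0.1961, 0.1961, -0.6275).
‖u_4‖ = 2.7008, so q_4 = (-0.7841, 0.5663, -0.0726, 0.0726, -0.2323).
Qᵀb = (1.1547, 2.4351, 0.6217, 6.4760).
Back-substitute: x_4 = 6.4760/2.7008 = 2.3978.
x_3 = (0.6217 − 3.7830·2.3978)/4.4868 = -1.8832.
x_2 = (2.4351 − 0.4059·(-1.8832) + 3.4029·2.3978)/5.9317 = 1.9150.
x_1 = (1.1547 − 1.3472·1.9150 + 3.2717·(-1.8832) + 1.3472·2.3978)/5.1962 = -0.8383.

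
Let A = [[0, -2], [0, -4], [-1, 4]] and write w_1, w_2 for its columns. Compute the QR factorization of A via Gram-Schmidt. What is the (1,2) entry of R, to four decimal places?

w_1 = (0, 0, -1); ‖w_1‖ = 1.0000, so q_1 = (0.0000, 0.0000, -1.0000).
r_{12} = q_1·w_2 = -4.0000.

r_{12} = -4.0000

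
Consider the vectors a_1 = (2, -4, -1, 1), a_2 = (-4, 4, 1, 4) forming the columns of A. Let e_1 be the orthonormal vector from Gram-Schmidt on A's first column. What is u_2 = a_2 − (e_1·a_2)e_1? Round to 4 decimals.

u_2 = (-2.0909, 0.1818, 0.0455, 4.9545)

e_1 = a_1/‖a_1‖ = (2, -4, -1, 1)/4.6904 = (0.4264, -0.8528, -0.2132, 0.2132).
r_{12} = e_1·a_2 = -4.4772.
u_2 = a_2 + 4.4772·e_1 = (-2.0909, 0.1818, 0.0455, 4.9545).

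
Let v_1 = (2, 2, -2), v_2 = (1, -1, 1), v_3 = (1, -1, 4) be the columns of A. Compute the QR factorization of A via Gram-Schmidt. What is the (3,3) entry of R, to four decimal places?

e_1 = v_1/‖v_1‖ = (2, 2, -2)/3.4641 = (0.5774, 0.5774, -0.5774).
r_{12} = e_1·v_2 = -0.5774.
u_2 = v_2 + 0.5774·e_1 = (1.3333, -0.6667, 0.6667).
‖u_2‖ = 1.6330, so e_2 = (0.8165, -0.4082, 0.4082).
r_{13} = e_1·v_3 = -2.3094; r_{23} = e_2·v_3 = 2.8577.
u_3 = v_3 + 2.3094·e_1 − 2.8577·e_2 = (0.0000, 1.5000, 1.5000).
r_{33} = ‖u_3‖ = 2.1213.

r_{33} = 2.1213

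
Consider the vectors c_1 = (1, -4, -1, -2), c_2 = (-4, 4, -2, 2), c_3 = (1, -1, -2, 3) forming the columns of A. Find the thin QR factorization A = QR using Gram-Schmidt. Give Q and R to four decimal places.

e_1 = c_1/‖c_1‖ = (1, -4, -1, -2)/4.6904 = (0.2132, -0.8528, -0.2132, -0.4264).
r_{12} = e_1·c_2 = -4.6904.
u_2 = c_2 + 4.6904·e_1 = (-3.0000, 0.0000, -3.0000, 0.0000).
‖u_2‖ = 4.2426, so e_2 = (-0.7071, 0.0000, -0.7071, 0.0000).
r_{13} = e_1·c_3 = 0.2132; r_{23} = e_2·c_3 = 0.7071.
u_3 = c_3 − 0.2132·e_1 − 0.7071·e_2 = (1.4545, -0.8182, -1.4545, 3.0909).
‖u_3‖ = 3.8019, so e_3 = (0.3826, -0.2152, -0.3826, 0.8130).

Q = [[0.2132, -0.7071, 0.3826], [-0.8528, 0.0000, -0.2152], [-0.2132, -0.7071, -0.3826], [-0.4264, 0.0000, 0.8130]], R = [[4.6904, -4.6904, 0.2132], [0.0000, 4.2426, 0.7071], [0.0000, 0.0000, 3.8019]]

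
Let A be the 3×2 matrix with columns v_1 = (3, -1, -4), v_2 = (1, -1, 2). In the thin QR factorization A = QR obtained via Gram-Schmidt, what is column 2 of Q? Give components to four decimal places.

e_2 = (0.6298, -0.4972, 0.5967)

v_1 = (3, -1, -4); ‖v_1‖ = 5.0990, so e_1 = (0.5883, -0.1961, -0.7845).
e_1·v_2 = 0.5883·1 + (-0.1961)·(-1) + (-0.7845)·2 = -0.7845.
u_2 = v_2 + 0.7845·e_1 = (1.4615, -1.1538, 1.3846).
‖u_2‖ = 2.3205, so e_2 = (0.6298, -0.4972, 0.5967).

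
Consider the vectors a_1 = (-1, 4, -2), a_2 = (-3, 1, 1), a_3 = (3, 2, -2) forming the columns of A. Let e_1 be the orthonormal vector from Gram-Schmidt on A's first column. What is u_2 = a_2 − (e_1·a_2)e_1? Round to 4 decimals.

e_1 = a_1/‖a_1‖ = (-1, 4, -2)/4.5826 = (-0.2182, 0.8729, -0.4364).
r_{12} = e_1·a_2 = 1.0911.
u_2 = a_2 − 1.0911·e_1 = (-2.7619, 0.0476, 1.4762).

u_2 = (-2.7619, 0.0476, 1.4762)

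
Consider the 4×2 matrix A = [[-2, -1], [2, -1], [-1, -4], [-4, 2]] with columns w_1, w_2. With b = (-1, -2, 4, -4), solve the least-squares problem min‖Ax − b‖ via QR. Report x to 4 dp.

x = (0.2547, -0.9082)

w_1 = (-2, 2, -1, -4); ‖w_1‖ = 5.0000, so q_1 = (-0.4000, 0.4000, -0.2000, -0.8000).
q_1·w_2 = (-0.4000)·(-1) + 0.4000·(-1) + (-0.2000)·(-4) + (-0.8000)·2 = -0.8000.
u_2 = w_2 + 0.8000·q_1 = (-1.3200, -0.6800, -4.1600, 1.3600).
‖u_2‖ = 4.6217, so q_2 = (-0.2856, -0.1471, -0.9001, 0.2943).
Qᵀb = (2.0000, -4.1976).
Back-substitute: x_2 = -4.1976/4.6217 = -0.9082.
x_1 = (2.0000 + 0.8000·(-0.9082))/5.0000 = 0.2547.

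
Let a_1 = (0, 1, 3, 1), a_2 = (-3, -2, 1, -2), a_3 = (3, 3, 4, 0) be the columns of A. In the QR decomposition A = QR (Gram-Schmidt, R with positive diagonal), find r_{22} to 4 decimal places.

e_1 = a_1/‖a_1‖ = (0, 1, 3, 1)/3.3166 = (0.0000, 0.3015, 0.9045, 0.3015).
r_{12} = e_1·a_2 = -0.3015.
u_2 = a_2 + 0.3015·e_1 = (-3.0000, -1.9091, 1.2727, -1.9091).
r_{22} = ‖u_2‖ = 4.2319.

r_{22} = 4.2319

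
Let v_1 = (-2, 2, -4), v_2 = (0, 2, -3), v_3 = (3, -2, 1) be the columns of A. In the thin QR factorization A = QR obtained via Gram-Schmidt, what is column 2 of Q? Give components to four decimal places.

v_1 = (-2, 2, -4); ‖v_1‖ = 4.8990, so e_1 = (-0.4082, 0.4082, -0.8165).
e_1·v_2 = (-0.4082)·0 + 0.4082·2 + (-0.8165)·(-3) = 3.2660.
u_2 = v_2 − 3.2660·e_1 = (1.3333, 0.6667, -0.3333).
‖u_2‖ = 1.5275, so e_2 = (0.8729, 0.4364, -0.2182).

e_2 = (0.8729, 0.4364, -0.2182)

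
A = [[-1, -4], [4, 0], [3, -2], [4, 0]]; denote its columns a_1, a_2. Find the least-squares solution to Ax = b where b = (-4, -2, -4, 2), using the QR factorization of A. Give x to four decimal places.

x = (-0.1340, 1.1866)

a_1 = (-1, 4, 3, 4); ‖a_1‖ = 6.4807, so q_1 = (-0.1543, 0.6172, 0.4629, 0.6172).
q_1·a_2 = (-0.1543)·(-4) + 0.6172·0 + 0.4629·(-2) + 0.6172·0 = -0.3086.
u_2 = a_2 + 0.3086·q_1 = (-4.0476, 0.1905, -1.8571, 0.1905).
‖u_2‖ = 4.4615, so q_2 = (-0.9072, 0.0427, -0.4163, 0.0427).
Qᵀb = (-1.2344, 5.2940).
Back-substitute: x_2 = 5.2940/4.4615 = 1.1866.
x_1 = (-1.2344 + 0.3086·1.1866)/6.4807 = -0.1340.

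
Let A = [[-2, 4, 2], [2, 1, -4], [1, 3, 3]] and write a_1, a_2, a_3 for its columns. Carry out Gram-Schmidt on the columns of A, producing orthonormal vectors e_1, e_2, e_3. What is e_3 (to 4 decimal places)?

e_3 = (-0.3333, -0.6667, 0.6667)

e_1 = a_1/‖a_1‖ = (-2, 2, 1)/3.0000 = (-0.6667, 0.6667, 0.3333).
r_{12} = e_1·a_2 = -1.0000.
u_2 = a_2 + 1.0000·e_1 = (3.3333, 1.6667, 3.3333).
‖u_2‖ = 5.0000, so e_2 = (0.6667, 0.3333, 0.6667).
r_{13} = e_1·a_3 = -3.0000; r_{23} = e_2·a_3 = 2.0000.
u_3 = a_3 + 3.0000·e_1 − 2.0000·e_2 = (-1.3333, -2.6667, 2.6667).
‖u_3‖ = 4.0000, so e_3 = (-0.3333, -0.6667, 0.6667).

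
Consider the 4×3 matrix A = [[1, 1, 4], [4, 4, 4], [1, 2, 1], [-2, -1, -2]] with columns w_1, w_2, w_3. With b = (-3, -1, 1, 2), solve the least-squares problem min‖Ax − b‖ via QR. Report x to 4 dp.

w_1 = (1, 4, 1, -2); ‖w_1‖ = 4.6904, so q_1 = (0.2132, 0.8528, 0.2132, -0.4264).
q_1·w_2 = 0.2132·1 + 0.8528·4 + 0.2132·2 + (-0.4264)·(-1) = 4.4772.
u_2 = w_2 − 4.4772·q_1 = (0.0455, 0.1818, 1.0455, 0.9091).
‖u_2‖ = 1.3981, so q_2 = (0.0325, 0.1301, 0.7478, 0.6503).
q_1·w_3 = 0.2132·4 + 0.8528·4 + 0.2132·1 + (-0.4264)·(-2) = 5.3300; q_2·w_3 = 0.0325·4 + 0.1301·4 + 0.7478·1 + 0.6503·(-2) = 0.0975.
u_3 = w_3 − 5.3300·q_1 − 0.0975·q_2 = (2.8605, -0.5581, -0.2093, 0.2093).
‖u_3‖ = 2.9294, so q_3 = (0.9765, -0.1905, -0.0714, 0.0714).
Qᵀb = (-2.1320, 1.8207, -2.6674).
Back-substitute: x_3 = -2.6674/2.9294 = -0.9106.
x_2 = (1.8207 − 0.0975·(-0.9106))/1.3981 = 1.3659.
x_1 = (-2.1320 − 4.4772·1.3659 − 5.3300·(-0.9106))/4.6904 = -0.7236.

x = (-0.7236, 1.3659, -0.9106)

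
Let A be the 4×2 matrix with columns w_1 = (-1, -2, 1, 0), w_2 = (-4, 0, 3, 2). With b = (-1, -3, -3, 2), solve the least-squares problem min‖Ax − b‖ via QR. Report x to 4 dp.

w_1 = (-1, -2, 1, 0); ‖w_1‖ = 2.4495, so q_1 = (-0.4082, -0.8165, 0.4082, 0.0000).
q_1·w_2 = (-0.4082)·(-4) + (-0.8165)·0 + 0.4082·3 + 0.0000·2 = 2.8577.
u_2 = w_2 − 2.8577·q_1 = (-2.8333, 2.3333, 1.8333, 2.0000).
‖u_2‖ = 4.5644, so q_2 = (-0.6208, 0.5112, 0.4017, 0.4382).
Qᵀb = (1.6330, -1.2415).
Back-substitute: x_2 = -1.2415/4.5644 = -0.2720.
x_1 = (1.6330 − 2.8577·(-0.2720))/2.4495 = 0.9840.

x = (0.9840, -0.2720)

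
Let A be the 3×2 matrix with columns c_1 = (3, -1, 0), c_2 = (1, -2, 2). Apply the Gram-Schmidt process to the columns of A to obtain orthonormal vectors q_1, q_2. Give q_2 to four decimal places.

q_2 = (-0.1961, -0.5883, 0.7845)

c_1 = (3, -1, 0); ‖c_1‖ = 3.1623, so q_1 = (0.9487, -0.3162, 0.0000).
q_1·c_2 = 0.9487·1 + (-0.3162)·(-2) + 0.0000·2 = 1.5811.
u_2 = c_2 − 1.5811·q_1 = (-0.5000, -1.5000, 2.0000).
‖u_2‖ = 2.5495, so q_2 = (-0.1961, -0.5883, 0.7845).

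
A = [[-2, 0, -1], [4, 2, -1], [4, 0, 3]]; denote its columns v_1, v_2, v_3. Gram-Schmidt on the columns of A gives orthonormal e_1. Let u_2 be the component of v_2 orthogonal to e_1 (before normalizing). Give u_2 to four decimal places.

v_1 = (-2, 4, 4); ‖v_1‖ = 6.0000, so e_1 = (-0.3333, 0.6667, 0.6667).
e_1·v_2 = (-0.3333)·0 + 0.6667·2 + 0.6667·0 = 1.3333.
u_2 = v_2 − 1.3333·e_1 = (0.4444, 1.1111, -0.8889).

u_2 = (0.4444, 1.1111, -0.8889)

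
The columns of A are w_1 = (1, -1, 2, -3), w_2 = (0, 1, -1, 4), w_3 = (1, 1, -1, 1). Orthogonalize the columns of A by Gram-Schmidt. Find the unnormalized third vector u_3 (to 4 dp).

u_3 = (1.0000, 0.6667, -0.6667, -0.3333)

w_1 = (1, -1, 2, -3); ‖w_1‖ = 3.8730, so e_1 = (0.2582, -0.2582, 0.5164, -0.7746).
e_1·w_2 = 0.2582·0 + (-0.2582)·1 + 0.5164·(-1) + (-0.7746)·4 = -3.8730.
u_2 = w_2 + 3.8730·e_1 = (1.0000, 0.0000, 1.0000, 1.0000).
‖u_2‖ = 1.7321, so e_2 = (0.5774, 0.0000, 0.5774, 0.5774).
e_1·w_3 = 0.2582·1 + (-0.2582)·1 + 0.5164·(-1) + (-0.7746)·1 = -1.2910; e_2·w_3 = 0.5774·1 + 0.0000·1 + 0.5774·(-1) + 0.5774·1 = 0.5774.
u_3 = w_3 + 1.2910·e_1 − 0.5774·e_2 = (1.0000, 0.6667, -0.6667, -0.3333).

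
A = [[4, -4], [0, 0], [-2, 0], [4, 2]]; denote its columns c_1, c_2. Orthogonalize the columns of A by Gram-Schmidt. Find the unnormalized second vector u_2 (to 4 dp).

u_2 = (-3.1111, 0.0000, -0.4444, 2.8889)

c_1 = (4, 0, -2, 4); ‖c_1‖ = 6.0000, so e_1 = (0.6667, 0.0000, -0.3333, 0.6667).
e_1·c_2 = 0.6667·(-4) + 0.0000·0 + (-0.3333)·0 + 0.6667·2 = -1.3333.
u_2 = c_2 + 1.3333·e_1 = (-3.1111, 0.0000, -0.4444, 2.8889).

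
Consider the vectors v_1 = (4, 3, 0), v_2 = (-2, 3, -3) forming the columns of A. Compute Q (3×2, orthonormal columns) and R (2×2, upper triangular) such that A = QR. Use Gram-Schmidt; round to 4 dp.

Q = [[0.8000, -0.4609], [0.6000, 0.6146], [0.0000, -0.6402]], R = [[5.0000, 0.2000], [0.0000, 4.6861]]

q_1 = v_1/‖v_1‖ = (4, 3, 0)/5.0000 = (0.8000, 0.6000, 0.0000).
r_{12} = q_1·v_2 = 0.2000.
u_2 = v_2 − 0.2000·q_1 = (-2.1600, 2.8800, -3.0000).
‖u_2‖ = 4.6861, so q_2 = (-0.4609, 0.6146, -0.6402).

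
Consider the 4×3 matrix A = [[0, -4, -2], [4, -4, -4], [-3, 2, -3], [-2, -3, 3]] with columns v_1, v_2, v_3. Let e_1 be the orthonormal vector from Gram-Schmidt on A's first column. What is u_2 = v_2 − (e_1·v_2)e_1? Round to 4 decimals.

v_1 = (0, 4, -3, -2); ‖v_1‖ = 5.3852, so e_1 = (0.0000, 0.7428, -0.5571, -0.3714).
e_1·v_2 = 0.0000·(-4) + 0.7428·(-4) + (-0.5571)·2 + (-0.3714)·(-3) = -2.9711.
u_2 = v_2 + 2.9711·e_1 = (-4.0000, -1.7931, 0.3448, -4.1034).

u_2 = (-4.0000, -1.7931, 0.3448, -4.1034)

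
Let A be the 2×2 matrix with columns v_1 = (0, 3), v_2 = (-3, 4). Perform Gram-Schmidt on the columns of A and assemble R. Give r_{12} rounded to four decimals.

e_1 = v_1/‖v_1‖ = (0, 3)/3.0000 = (0.0000, 1.0000).
r_{12} = e_1·v_2 = 4.0000.

r_{12} = 4.0000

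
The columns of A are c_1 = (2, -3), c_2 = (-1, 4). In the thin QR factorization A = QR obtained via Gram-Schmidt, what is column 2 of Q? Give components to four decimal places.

q_1 = c_1/‖c_1‖ = (2, -3)/3.6056 = (0.5547, -0.8321).
r_{12} = q_1·c_2 = -3.8829.
u_2 = c_2 + 3.8829·q_1 = (1.1538, 0.7692).
‖u_2‖ = 1.3868, so q_2 = (0.8321, 0.5547).

q_2 = (0.8321, 0.5547)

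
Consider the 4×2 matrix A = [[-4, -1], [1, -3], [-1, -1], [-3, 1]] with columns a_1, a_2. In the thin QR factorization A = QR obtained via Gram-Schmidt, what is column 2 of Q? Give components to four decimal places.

a_1 = (-4, 1, -1, -3); ‖a_1‖ = 5.1962, so q_1 = (-0.7698, 0.1925, -0.1925, -0.5774).
q_1·a_2 = (-0.7698)·(-1) + 0.1925·(-3) + (-0.1925)·(-1) + (-0.5774)·1 = -0.1925.
u_2 = a_2 + 0.1925·q_1 = (-1.1481, -2.9630, -1.0370, 0.8889).
‖u_2‖ = 3.4588, so q_2 = (-0.3320, -0.8567, -0.2998, 0.2570).

q_2 = (-0.3320, -0.8567, -0.2998, 0.2570)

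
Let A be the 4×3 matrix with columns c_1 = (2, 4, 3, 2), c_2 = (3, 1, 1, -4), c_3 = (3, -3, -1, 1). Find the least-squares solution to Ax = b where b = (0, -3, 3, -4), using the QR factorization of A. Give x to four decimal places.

c_1 = (2, 4, 3, 2); ‖c_1‖ = 5.7446, so e_1 = (0.3482, 0.6963, 0.5222, 0.3482).
e_1·c_2 = 0.3482·3 + 0.6963·1 + 0.5222·1 + 0.3482·(-4) = 0.8704.
u_2 = c_2 − 0.8704·e_1 = (2.6970, 0.3939, 0.5455, -4.3030).
‖u_2‖ = 5.1227, so e_2 = (0.5265, 0.0769, 0.1065, -0.8400).
e_1·c_3 = 0.3482·3 + 0.6963·(-3) + 0.5222·(-1) + 0.3482·1 = -1.2185; e_2·c_3 = 0.5265·3 + 0.0769·(-3) + 0.1065·(-1) + (-0.8400)·1 = 0.4022.
u_3 = c_3 + 1.2185·e_1 − 0.4022·e_2 = (3.2125, -2.1824, -0.4065, 1.7621).
‖u_3‖ = 4.2841, so e_3 = (0.7499, -0.5094, -0.0949, 0.4113).
Qᵀb = (-1.9149, 3.4487, -0.4016).
Back-substitute: x_3 = -0.4016/4.2841 = -0.0937.
x_2 = (3.4487 − 0.4022·(-0.0937))/5.1227 = 0.6806.
x_1 = (-1.9149 − 0.8704·0.6806 + 1.2185·(-0.0937))/5.7446 = -0.4563.

x = (-0.4563, 0.6806, -0.0937)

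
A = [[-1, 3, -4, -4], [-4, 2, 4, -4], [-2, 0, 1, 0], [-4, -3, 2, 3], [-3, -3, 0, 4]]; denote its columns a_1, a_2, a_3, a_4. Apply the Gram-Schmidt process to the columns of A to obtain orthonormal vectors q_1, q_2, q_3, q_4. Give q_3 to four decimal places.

q_1 = a_1/‖a_1‖ = (-1, -4, -2, -4, -3)/6.7823 = (-0.1474, -0.5898, -0.2949, -0.5898, -0.4423).
r_{12} = q_1·a_2 = 1.4744.
u_2 = a_2 − 1.4744·q_1 = (3.2174, 2.8696, 0.4348, -2.1304, -2.3478).
‖u_2‖ = 5.3690, so q_2 = (0.5993, 0.5345, 0.0810, -0.3968, -0.4373).
r_{13} = q_1·a_3 = -3.2437; r_{23} = q_2·a_3 = -0.9718.
u_3 = a_3 + 3.2437·q_1 + 0.9718·q_2 = (-3.8959, 2.6063, 0.1222, -0.2986, -1.8597).
‖u_3‖ = 5.0531, so q_3 = (-0.7710, 0.5158, 0.0242, -0.0591, -0.3680).

q_3 = (-0.7710, 0.5158, 0.0242, -0.0591, -0.3680)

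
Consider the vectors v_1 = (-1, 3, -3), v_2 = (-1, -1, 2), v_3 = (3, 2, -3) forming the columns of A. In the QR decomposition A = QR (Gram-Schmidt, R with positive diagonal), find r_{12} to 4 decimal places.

v_1 = (-1, 3, -3); ‖v_1‖ = 4.3589, so e_1 = (-0.2294, 0.6882, -0.6882).
r_{12} = e_1·v_2 = -1.8353.

r_{12} = -1.8353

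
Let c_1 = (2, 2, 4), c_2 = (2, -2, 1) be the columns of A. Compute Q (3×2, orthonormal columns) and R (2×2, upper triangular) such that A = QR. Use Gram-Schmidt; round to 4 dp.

Q = [[0.4082, 0.5774], [0.4082, -0.8083], [0.8165, 0.1155]], R = [[4.8990, 0.8165], [0.0000, 2.8868]]

c_1 = (2, 2, 4); ‖c_1‖ = 4.8990, so q_1 = (0.4082, 0.4082, 0.8165).
q_1·c_2 = 0.4082·2 + 0.4082·(-2) + 0.8165·1 = 0.8165.
u_2 = c_2 − 0.8165·q_1 = (1.6667, -2.3333, 0.3333).
‖u_2‖ = 2.8868, so q_2 = (0.5774, -0.8083, 0.1155).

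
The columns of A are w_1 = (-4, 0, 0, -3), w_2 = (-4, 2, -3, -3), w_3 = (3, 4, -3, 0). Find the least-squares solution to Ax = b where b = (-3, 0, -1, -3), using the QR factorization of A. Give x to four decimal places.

x = (0.6559, 0.1966, 0.0261)

w_1 = (-4, 0, 0, -3); ‖w_1‖ = 5.0000, so e_1 = (-0.8000, 0.0000, 0.0000, -0.6000).
e_1·w_2 = (-0.8000)·(-4) + 0.0000·2 + 0.0000·(-3) + (-0.6000)·(-3) = 5.0000.
u_2 = w_2 − 5.0000·e_1 = (0.0000, 2.0000, -3.0000, 0.0000).
‖u_2‖ = 3.6056, so e_2 = (0.0000, 0.5547, -0.8321, 0.0000).
e_1·w_3 = (-0.8000)·3 + 0.0000·4 + 0.0000·(-3) + (-0.6000)·0 = -2.4000; e_2·w_3 = 0.0000·3 + 0.5547·4 + (-0.8321)·(-3) + 0.0000·0 = 4.7150.
u_3 = w_3 + 2.4000·e_1 − 4.7150·e_2 = (1.0800, 1.3846, 0.9231, -1.4400).
‖u_3‖ = 2.4514, so e_3 = (0.4406, 0.5648, 0.3766, -0.5874).
Qᵀb = (4.2000, 0.8321, 0.0640).
Back-substitute: x_3 = 0.0640/2.4514 = 0.0261.
x_2 = (0.8321 − 4.7150·0.0261)/3.6056 = 0.1966.
x_1 = (4.2000 − 5.0000·0.1966 + 2.4000·0.0261)/5.0000 = 0.6559.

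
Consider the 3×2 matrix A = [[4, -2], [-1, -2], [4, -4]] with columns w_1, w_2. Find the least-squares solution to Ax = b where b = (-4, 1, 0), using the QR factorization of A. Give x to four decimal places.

x = (-0.8961, -0.5714)

q_1 = w_1/‖w_1‖ = (4, -1, 4)/5.7446 = (0.6963, -0.1741, 0.6963).
r_{12} = q_1·w_2 = -3.8297.
u_2 = w_2 + 3.8297·q_1 = (0.6667, -2.6667, -1.3333).
‖u_2‖ = 3.0551, so q_2 = (0.2182, -0.8729, -0.4364).
Qᵀb = (-2.9593, -1.7457).
Back-substitute: x_2 = -1.7457/3.0551 = -0.5714.
x_1 = (-2.9593 + 3.8297·(-0.5714))/5.7446 = -0.8961.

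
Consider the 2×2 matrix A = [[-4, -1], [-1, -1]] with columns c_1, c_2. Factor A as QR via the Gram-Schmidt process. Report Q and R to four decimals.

q_1 = c_1/‖c_1‖ = (-4, -1)/4.1231 = (-0.9701, -0.2425).
r_{12} = q_1·c_2 = 1.2127.
u_2 = c_2 − 1.2127·q_1 = (0.1765, -0.7059).
‖u_2‖ = 0.7276, so q_2 = (0.2425, -0.9701).

Q = [[-0.9701, 0.2425], [-0.2425, -0.9701]], R = [[4.1231, 1.2127], [0.0000, 0.7276]]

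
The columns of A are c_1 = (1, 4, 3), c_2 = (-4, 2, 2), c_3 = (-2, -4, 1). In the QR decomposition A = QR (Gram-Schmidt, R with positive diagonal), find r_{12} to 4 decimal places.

e_1 = c_1/‖c_1‖ = (1, 4, 3)/5.0990 = (0.1961, 0.7845, 0.5883).
r_{12} = e_1·c_2 = 1.9612.

r_{12} = 1.9612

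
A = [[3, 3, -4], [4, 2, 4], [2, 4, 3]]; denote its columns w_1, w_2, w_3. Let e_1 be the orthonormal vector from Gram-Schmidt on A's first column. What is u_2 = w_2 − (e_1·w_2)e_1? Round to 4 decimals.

u_2 = (0.4138, -1.4483, 2.2759)

w_1 = (3, 4, 2); ‖w_1‖ = 5.3852, so e_1 = (0.5571, 0.7428, 0.3714).
e_1·w_2 = 0.5571·3 + 0.7428·2 + 0.3714·4 = 4.6424.
u_2 = w_2 − 4.6424·e_1 = (0.4138, -1.4483, 2.2759).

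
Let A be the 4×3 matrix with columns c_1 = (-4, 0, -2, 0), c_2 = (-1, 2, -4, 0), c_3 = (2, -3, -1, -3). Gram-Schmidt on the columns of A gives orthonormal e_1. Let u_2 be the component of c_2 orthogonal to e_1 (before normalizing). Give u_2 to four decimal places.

c_1 = (-4, 0, -2, 0); ‖c_1‖ = 4.4721, so e_1 = (-0.8944, 0.0000, -0.4472, 0.0000).
e_1·c_2 = (-0.8944)·(-1) + 0.0000·2 + (-0.4472)·(-4) + 0.0000·0 = 2.6833.
u_2 = c_2 − 2.6833·e_1 = (1.4000, 2.0000, -2.8000, 0.0000).

u_2 = (1.4000, 2.0000, -2.8000, 0.0000)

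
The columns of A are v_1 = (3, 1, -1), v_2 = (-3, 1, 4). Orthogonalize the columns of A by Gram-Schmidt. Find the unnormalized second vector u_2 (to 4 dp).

u_2 = (0.2727, 2.0909, 2.9091)

v_1 = (3, 1, -1); ‖v_1‖ = 3.3166, so q_1 = (0.9045, 0.3015, -0.3015).
q_1·v_2 = 0.9045·(-3) + 0.3015·1 + (-0.3015)·4 = -3.6181.
u_2 = v_2 + 3.6181·q_1 = (0.2727, 2.0909, 2.9091).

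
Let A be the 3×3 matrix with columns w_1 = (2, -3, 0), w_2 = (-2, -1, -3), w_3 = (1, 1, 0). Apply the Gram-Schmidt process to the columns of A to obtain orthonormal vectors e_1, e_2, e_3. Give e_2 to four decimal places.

w_1 = (2, -3, 0); ‖w_1‖ = 3.6056, so e_1 = (0.5547, -0.8321, 0.0000).
e_1·w_2 = 0.5547·(-2) + (-0.8321)·(-1) + 0.0000·(-3) = -0.2774.
u_2 = w_2 + 0.2774·e_1 = (-1.8462, -1.2308, -3.0000).
‖u_2‖ = 3.7314, so e_2 = (-0.4948, -0.3298, -0.8040).

e_2 = (-0.4948, -0.3298, -0.8040)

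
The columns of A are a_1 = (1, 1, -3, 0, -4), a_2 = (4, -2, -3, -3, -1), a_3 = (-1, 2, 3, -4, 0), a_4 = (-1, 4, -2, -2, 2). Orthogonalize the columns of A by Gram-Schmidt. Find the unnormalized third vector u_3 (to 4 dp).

a_1 = (1, 1, -3, 0, -4); ‖a_1‖ = 5.1962, so e_1 = (0.1925, 0.1925, -0.5774, 0.0000, -0.7698).
e_1·a_2 = 0.1925·4 + 0.1925·(-2) + (-0.5774)·(-3) + 0.0000·(-3) + (-0.7698)·(-1) = 2.8868.
u_2 = a_2 − 2.8868·e_1 = (3.4444, -2.5556, -1.3333, -3.0000, 1.2222).
‖u_2‖ = 5.5377, so e_2 = (0.6220, -0.4615, -0.2408, -0.5417, 0.2207).
e_1·a_3 = 0.1925·(-1) + 0.1925·2 + (-0.5774)·3 + 0.0000·(-4) + (-0.7698)·0 = -1.5396; e_2·a_3 = 0.6220·(-1) + (-0.4615)·2 + (-0.2408)·3 + (-0.5417)·(-4) + 0.2207·0 = -0.1003.
u_3 = a_3 + 1.5396·e_1 + 0.1003·e_2 = (-0.6413, 2.2500, 2.0870, -4.0543, -1.1630).

u_3 = (-0.6413, 2.2500, 2.0870, -4.0543, -1.1630)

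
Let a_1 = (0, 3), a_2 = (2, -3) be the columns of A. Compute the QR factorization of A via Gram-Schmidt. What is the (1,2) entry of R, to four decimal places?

r_{12} = -3.0000

a_1 = (0, 3); ‖a_1‖ = 3.0000, so e_1 = (0.0000, 1.0000).
r_{12} = e_1·a_2 = -3.0000.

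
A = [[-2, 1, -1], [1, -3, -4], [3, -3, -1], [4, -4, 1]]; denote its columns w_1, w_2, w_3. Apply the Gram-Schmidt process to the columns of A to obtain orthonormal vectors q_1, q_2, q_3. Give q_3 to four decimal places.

w_1 = (-2, 1, 3, 4); ‖w_1‖ = 5.4772, so q_1 = (-0.3651, 0.1826, 0.5477, 0.7303).
q_1·w_2 = (-0.3651)·1 + 0.1826·(-3) + 0.5477·(-3) + 0.7303·(-4) = -5.4772.
u_2 = w_2 + 5.4772·q_1 = (-1.0000, -2.0000, 0.0000, 0.0000).
‖u_2‖ = 2.2361, so q_2 = (-0.4472, -0.8944, 0.0000, 0.0000).
q_1·w_3 = (-0.3651)·(-1) + 0.1826·(-4) + 0.5477·(-1) + 0.7303·1 = -0.1826; q_2·w_3 = (-0.4472)·(-1) + (-0.8944)·(-4) + (0.0000)·(-1) + (0.0000)·1 = 4.0249.
u_3 = w_3 + 0.1826·q_1 − 4.0249·q_2 = (0.7333, -0.3667, -0.9000, 1.1333).
‖u_3‖ = 1.6633, so q_3 = (0.4409, -0.2204, -0.5411, 0.6814).

q_3 = (0.4409, -0.2204, -0.5411, 0.6814)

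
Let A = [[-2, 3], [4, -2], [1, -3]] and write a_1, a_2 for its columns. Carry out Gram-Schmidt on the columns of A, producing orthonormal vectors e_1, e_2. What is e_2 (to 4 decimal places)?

a_1 = (-2, 4, 1); ‖a_1‖ = 4.5826, so e_1 = (-0.4364, 0.8729, 0.2182).
e_1·a_2 = (-0.4364)·3 + 0.8729·(-2) + 0.2182·(-3) = -3.7097.
u_2 = a_2 + 3.7097·e_1 = (1.3810, 1.2381, -2.1905).
‖u_2‖ = 2.8702, so e_2 = (0.4811, 0.4314, -0.7632).

e_2 = (0.4811, 0.4314, -0.7632)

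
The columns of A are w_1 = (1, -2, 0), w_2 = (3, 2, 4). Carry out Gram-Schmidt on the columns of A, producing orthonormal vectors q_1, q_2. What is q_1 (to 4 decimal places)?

q_1 = (0.4472, -0.8944, 0.0000)

q_1 = w_1/‖w_1‖ = (1, -2, 0)/2.2361 = (0.4472, -0.8944, 0.0000).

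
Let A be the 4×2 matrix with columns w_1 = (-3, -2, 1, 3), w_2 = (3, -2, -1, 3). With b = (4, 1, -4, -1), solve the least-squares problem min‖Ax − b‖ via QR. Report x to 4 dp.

x = (-0.9923, 0.6077)

w_1 = (-3, -2, 1, 3); ‖w_1‖ = 4.7958, so e_1 = (-0.6255, -0.4170, 0.2085, 0.6255).
e_1·w_2 = (-0.6255)·3 + (-0.4170)·(-2) + 0.2085·(-1) + 0.6255·3 = 0.6255.
u_2 = w_2 − 0.6255·e_1 = (3.3913, -1.7391, -1.1304, 2.6087).
‖u_2‖ = 4.7549, so e_2 = (0.7132, -0.3658, -0.2377, 0.5486).
Qᵀb = (-4.3788, 2.8895).
Back-substitute: x_2 = 2.8895/4.7549 = 0.6077.
x_1 = (-4.3788 − 0.6255·0.6077)/4.7958 = -0.9923.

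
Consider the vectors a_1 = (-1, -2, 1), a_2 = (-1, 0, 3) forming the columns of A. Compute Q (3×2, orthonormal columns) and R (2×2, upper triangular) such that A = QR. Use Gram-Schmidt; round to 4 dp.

Q = [[-0.4082, -0.1231], [-0.8165, 0.4924], [0.4082, 0.8616]], R = [[2.4495, 1.6330], [0.0000, 2.7080]]

q_1 = a_1/‖a_1‖ = (-1, -2, 1)/2.4495 = (-0.4082, -0.8165, 0.4082).
r_{12} = q_1·a_2 = 1.6330.
u_2 = a_2 − 1.6330·q_1 = (-0.3333, 1.3333, 2.3333).
‖u_2‖ = 2.7080, so q_2 = (-0.1231, 0.4924, 0.8616).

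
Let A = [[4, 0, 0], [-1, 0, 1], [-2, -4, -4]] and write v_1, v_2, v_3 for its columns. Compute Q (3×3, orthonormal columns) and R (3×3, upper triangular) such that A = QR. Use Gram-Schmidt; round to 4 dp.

v_1 = (4, -1, -2); ‖v_1‖ = 4.5826, so e_1 = (0.8729, -0.2182, -0.4364).
e_1·v_2 = 0.8729·0 + (-0.2182)·0 + (-0.4364)·(-4) = 1.7457.
u_2 = v_2 − 1.7457·e_1 = (-1.5238, 0.3810, -3.2381).
‖u_2‖ = 3.5989, so e_2 = (-0.4234, 0.1059, -0.8997).
e_1·v_3 = 0.8729·0 + (-0.2182)·1 + (-0.4364)·(-4) = 1.5275; e_2·v_3 = (-0.4234)·0 + 0.1059·1 + (-0.8997)·(-4) = 3.7048.
u_3 = v_3 − 1.5275·e_1 − 3.7048·e_2 = (0.2353, 0.9412, 0.0000).
‖u_3‖ = 0.9701, so e_3 = (0.2425, 0.9701, 0.0000).

Q = [[0.8729, -0.4234, 0.2425], [-0.2182, 0.1059, 0.9701], [-0.4364, -0.8997, 0.0000]], R = [[4.5826, 1.7457, 1.5275], [0.0000, 3.5989, 3.7048], [0.0000, 0.0000, 0.9701]]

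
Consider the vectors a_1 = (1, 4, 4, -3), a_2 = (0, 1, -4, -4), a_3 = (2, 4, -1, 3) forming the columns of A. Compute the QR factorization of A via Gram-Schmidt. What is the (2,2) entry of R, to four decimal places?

a_1 = (1, 4, 4, -3); ‖a_1‖ = 6.4807, so q_1 = (0.1543, 0.6172, 0.6172, -0.4629).
q_1·a_2 = 0.1543·0 + 0.6172·1 + 0.6172·(-4) + (-0.4629)·(-4) = 0.0000.
u_2 = a_2 + 0.0000·q_1 = (0.0000, 1.0000, -4.0000, -4.0000).
r_{22} = ‖u_2‖ = 5.7446.

r_{22} = 5.7446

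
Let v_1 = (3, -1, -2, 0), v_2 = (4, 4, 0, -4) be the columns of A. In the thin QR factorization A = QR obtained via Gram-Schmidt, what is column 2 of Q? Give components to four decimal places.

v_1 = (3, -1, -2, 0); ‖v_1‖ = 3.7417, so e_1 = (0.8018, -0.2673, -0.5345, 0.0000).
e_1·v_2 = 0.8018·4 + (-0.2673)·4 + (-0.5345)·0 + 0.0000·(-4) = 2.1381.
u_2 = v_2 − 2.1381·e_1 = (2.2857, 4.5714, 1.1429, -4.0000).
‖u_2‖ = 6.5900, so e_2 = (0.3468, 0.6937, 0.1734, -0.6070).

e_2 = (0.3468, 0.6937, 0.1734, -0.6070)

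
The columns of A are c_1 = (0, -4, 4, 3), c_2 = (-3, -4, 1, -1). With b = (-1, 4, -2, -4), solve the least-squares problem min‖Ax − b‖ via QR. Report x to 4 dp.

x = (-0.9597, 0.1968)

c_1 = (0, -4, 4, 3); ‖c_1‖ = 6.4031, so q_1 = (0.0000, -0.6247, 0.6247, 0.4685).
q_1·c_2 = 0.0000·(-3) + (-0.6247)·(-4) + 0.6247·1 + 0.4685·(-1) = 2.6550.
u_2 = c_2 − 2.6550·q_1 = (-3.0000, -2.3415, -0.6585, -2.2439).
‖u_2‖ = 4.4667, so q_2 = (-0.6716, -0.5242, -0.1474, -0.5024).
Qᵀb = (-5.6223, 0.8791).
Back-substitute: x_2 = 0.8791/4.4667 = 0.1968.
x_1 = (-5.6223 − 2.6550·0.1968)/6.4031 = -0.9597.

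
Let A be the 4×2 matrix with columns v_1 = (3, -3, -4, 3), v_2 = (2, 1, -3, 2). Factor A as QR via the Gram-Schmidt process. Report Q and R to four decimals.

v_1 = (3, -3, -4, 3); ‖v_1‖ = 6.5574, so e_1 = (0.4575, -0.4575, -0.6100, 0.4575).
e_1·v_2 = 0.4575·2 + (-0.4575)·1 + (-0.6100)·(-3) + 0.4575·2 = 3.2025.
u_2 = v_2 − 3.2025·e_1 = (0.5349, 2.4651, -1.0465, 0.5349).
‖u_2‖ = 2.7828, so e_2 = (0.1922, 0.8858, -0.3761, 0.1922).

Q = [[0.4575, 0.1922], [-0.4575, 0.8858], [-0.6100, -0.3761], [0.4575, 0.1922]], R = [[6.5574, 3.2025], [0.0000, 2.7828]]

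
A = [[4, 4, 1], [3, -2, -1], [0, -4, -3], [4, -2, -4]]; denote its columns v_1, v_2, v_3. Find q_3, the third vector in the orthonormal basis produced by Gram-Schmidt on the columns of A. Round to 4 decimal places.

q_3 = (-0.0451, 0.8088, -0.1687, -0.5615)

v_1 = (4, 3, 0, 4); ‖v_1‖ = 6.4031, so q_1 = (0.6247, 0.4685, 0.0000, 0.6247).
q_1·v_2 = 0.6247·4 + 0.4685·(-2) + 0.0000·(-4) + 0.6247·(-2) = 0.3123.
u_2 = v_2 − 0.3123·q_1 = (3.8049, -2.1463, -4.0000, -2.1951).
‖u_2‖ = 6.3168, so q_2 = (0.6023, -0.3398, -0.6332, -0.3475).
q_1·v_3 = 0.6247·1 + 0.4685·(-1) + 0.0000·(-3) + 0.6247·(-4) = -2.3426; q_2·v_3 = 0.6023·1 + (-0.3398)·(-1) + (-0.6332)·(-3) + (-0.3475)·(-4) = 4.2318.
u_3 = v_3 + 2.3426·q_1 − 4.2318·q_2 = (-0.0856, 1.5355, -0.3203, -1.0660).
‖u_3‖ = 1.8984, so q_3 = (-0.0451, 0.8088, -0.1687, -0.5615).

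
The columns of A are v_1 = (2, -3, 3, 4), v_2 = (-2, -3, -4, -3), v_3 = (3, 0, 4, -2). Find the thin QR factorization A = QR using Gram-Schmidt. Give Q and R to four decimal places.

Q = [[0.3244, -0.1873, 0.4439], [-0.4867, -0.8429, -0.2014], [0.4867, -0.4683, 0.4774], [0.6489, -0.1873, -0.7311]], R = [[6.1644, -3.0822, 1.6222], [0.0000, 5.3385, -2.0605], [0.0000, 0.0000, 4.7035]]

q_1 = v_1/‖v_1‖ = (2, -3, 3, 4)/6.1644 = (0.3244, -0.4867, 0.4867, 0.6489).
r_{12} = q_1·v_2 = -3.0822.
u_2 = v_2 + 3.0822·q_1 = (-1.0000, -4.5000, -2.5000, -1.0000).
‖u_2‖ = 5.3385, so q_2 = (-0.1873, -0.8429, -0.4683, -0.1873).
r_{13} = q_1·v_3 = 1.6222; r_{23} = q_2·v_3 = -2.0605.
u_3 = v_3 − 1.6222·q_1 + 2.0605·q_2 = (2.0877, -0.9474, 2.2456, -3.4386).
‖u_3‖ = 4.7035, so q_3 = (0.4439, -0.2014, 0.4774, -0.7311).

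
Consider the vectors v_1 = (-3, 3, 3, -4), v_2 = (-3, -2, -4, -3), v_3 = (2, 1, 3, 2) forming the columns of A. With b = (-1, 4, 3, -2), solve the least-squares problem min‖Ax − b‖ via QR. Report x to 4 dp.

x = (0.7719, -2.1930, -2.6930)

v_1 = (-3, 3, 3, -4); ‖v_1‖ = 6.5574, so e_1 = (-0.4575, 0.4575, 0.4575, -0.6100).
e_1·v_2 = (-0.4575)·(-3) + 0.4575·(-2) + 0.4575·(-4) + (-0.6100)·(-3) = 0.4575.
u_2 = v_2 − 0.4575·e_1 = (-2.7907, -2.2093, -4.2093, -2.7209).
‖u_2‖ = 6.1474, so e_2 = (-0.4540, -0.3594, -0.6847, -0.4426).
e_1·v_3 = (-0.4575)·2 + 0.4575·1 + 0.4575·3 + (-0.6100)·2 = -0.3050; e_2·v_3 = (-0.4540)·2 + (-0.3594)·1 + (-0.6847)·3 + (-0.4426)·2 = -4.2067.
u_3 = v_3 + 0.3050·e_1 + 4.2067·e_2 = (-0.0492, -0.3723, 0.2591, -0.0480).
‖u_3‖ = 0.4588, so e_3 = (-0.1073, -0.8116, 0.5647, -0.1046).
Qᵀb = (4.8800, -2.1525, -1.2354).
Back-substitute: x_3 = -1.2354/0.4588 = -2.6930.
x_2 = (-2.1525 + 4.2067·(-2.6930))/6.1474 = -2.1930.
x_1 = (4.8800 − 0.4575·(-2.1930) + 0.3050·(-2.6930))/6.5574 = 0.7719.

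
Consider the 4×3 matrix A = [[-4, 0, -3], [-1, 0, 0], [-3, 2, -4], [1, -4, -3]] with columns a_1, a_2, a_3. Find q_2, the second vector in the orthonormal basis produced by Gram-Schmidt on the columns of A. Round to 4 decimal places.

q_2 = (-0.3670, -0.0917, 0.2202, -0.8991)

a_1 = (-4, -1, -3, 1); ‖a_1‖ = 5.1962, so q_1 = (-0.7698, -0.1925, -0.5774, 0.1925).
q_1·a_2 = (-0.7698)·0 + (-0.1925)·0 + (-0.5774)·2 + 0.1925·(-4) = -1.9245.
u_2 = a_2 + 1.9245·q_1 = (-1.4815, -0.3704, 0.8889, -3.6296).
‖u_2‖ = 4.0369, so q_2 = (-0.3670, -0.0917, 0.2202, -0.8991).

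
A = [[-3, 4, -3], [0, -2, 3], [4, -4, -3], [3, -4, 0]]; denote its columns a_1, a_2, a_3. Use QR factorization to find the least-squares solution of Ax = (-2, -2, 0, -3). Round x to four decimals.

a_1 = (-3, 0, 4, 3); ‖a_1‖ = 5.8310, so e_1 = (-0.5145, 0.0000, 0.6860, 0.5145).
e_1·a_2 = (-0.5145)·4 + 0.0000·(-2) + 0.6860·(-4) + 0.5145·(-4) = -6.8599.
u_2 = a_2 + 6.8599·e_1 = (0.4706, -2.0000, 0.7059, -0.4706).
‖u_2‖ = 2.2229, so e_2 = (0.2117, -0.8997, 0.3176, -0.2117).
e_1·a_3 = (-0.5145)·(-3) + 0.0000·3 + 0.6860·(-3) + 0.5145·0 = -0.5145; e_2·a_3 = 0.2117·(-3) + (-0.8997)·3 + 0.3176·(-3) + (-0.2117)·0 = -4.2870.
u_3 = a_3 + 0.5145·e_1 + 4.2870·e_2 = (-2.3571, -0.8571, -1.2857, -0.6429).
‖u_3‖ = 2.8909, so e_3 = (-0.8154, -0.2965, -0.4447, -0.2224).
Qᵀb = (-0.5145, 2.0112, 2.8909).
Back-substitute: x_3 = 2.8909/2.8909 = 1.0000.
x_2 = (2.0112 + 4.2870·1.0000)/2.2229 = 2.8333.
x_1 = (-0.5145 + 6.8599·2.8333 + 0.5145·1.0000)/5.8310 = 3.3333.

x = (3.3333, 2.8333, 1.0000)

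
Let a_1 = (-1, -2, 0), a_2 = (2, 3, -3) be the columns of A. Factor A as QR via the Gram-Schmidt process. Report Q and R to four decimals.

a_1 = (-1, -2, 0); ‖a_1‖ = 2.2361, so e_1 = (-0.4472, -0.8944, 0.0000).
e_1·a_2 = (-0.4472)·2 + (-0.8944)·3 + 0.0000·(-3) = -3.5777.
u_2 = a_2 + 3.5777·e_1 = (0.4000, -0.2000, -3.0000).
‖u_2‖ = 3.0332, so e_2 = (0.1319, -0.0659, -0.9891).

Q = [[-0.4472, 0.1319], [-0.8944, -0.0659], [0.0000, -0.9891]], R = [[2.2361, -3.5777], [0.0000, 3.0332]]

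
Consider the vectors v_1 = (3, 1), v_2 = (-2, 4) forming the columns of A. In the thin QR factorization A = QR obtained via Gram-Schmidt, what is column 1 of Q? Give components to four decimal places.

v_1 = (3, 1); ‖v_1‖ = 3.1623, so e_1 = (0.9487, 0.3162).

e_1 = (0.9487, 0.3162)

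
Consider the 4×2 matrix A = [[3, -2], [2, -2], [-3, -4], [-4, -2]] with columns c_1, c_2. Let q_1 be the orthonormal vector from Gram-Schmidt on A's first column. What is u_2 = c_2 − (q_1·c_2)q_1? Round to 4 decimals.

c_1 = (3, 2, -3, -4); ‖c_1‖ = 6.1644, so q_1 = (0.4867, 0.3244, -0.4867, -0.6489).
q_1·c_2 = 0.4867·(-2) + 0.3244·(-2) + (-0.4867)·(-4) + (-0.6489)·(-2) = 1.6222.
u_2 = c_2 − 1.6222·q_1 = (-2.7895, -2.5263, -3.2105, -0.9474).

u_2 = (-2.7895, -2.5263, -3.2105, -0.9474)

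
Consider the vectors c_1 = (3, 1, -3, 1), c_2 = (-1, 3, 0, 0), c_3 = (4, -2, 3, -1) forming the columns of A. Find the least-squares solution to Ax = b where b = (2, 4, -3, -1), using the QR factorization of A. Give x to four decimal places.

q_1 = c_1/‖c_1‖ = (3, 1, -3, 1)/4.4721 = (0.6708, 0.2236, -0.6708, 0.2236).
r_{12} = q_1·c_2 = 0.0000.
u_2 = c_2 + 0.0000·q_1 = (-1.0000, 3.0000, 0.0000, 0.0000).
‖u_2‖ = 3.1623, so q_2 = (-0.3162, 0.9487, 0.0000, 0.0000).
r_{13} = q_1·c_3 = 0.0000; r_{23} = q_2·c_3 = -3.1623.
u_3 = c_3 − 0.0000·q_1 + 3.1623·q_2 = (3.0000, 1.0000, 3.0000, -1.0000).
‖u_3‖ = 4.4721, so q_3 = (0.6708, 0.2236, 0.6708, -0.2236).
Qᵀb = (4.0249, 3.1623, 0.4472).
Back-substitute: x_3 = 0.4472/4.4721 = 0.1000.
x_2 = (3.1623 + 3.1623·0.1000)/3.1623 = 1.1000.
x_1 = (4.0249 + 0.0000·1.1000 − 0.0000·0.1000)/4.4721 = 0.9000.

x = (0.9000, 1.1000, 0.1000)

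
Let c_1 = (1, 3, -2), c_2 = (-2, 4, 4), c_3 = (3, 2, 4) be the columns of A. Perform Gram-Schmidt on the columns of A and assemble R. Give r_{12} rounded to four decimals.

r_{12} = 0.5345

c_1 = (1, 3, -2); ‖c_1‖ = 3.7417, so q_1 = (0.2673, 0.8018, -0.5345).
r_{12} = q_1·c_2 = 0.5345.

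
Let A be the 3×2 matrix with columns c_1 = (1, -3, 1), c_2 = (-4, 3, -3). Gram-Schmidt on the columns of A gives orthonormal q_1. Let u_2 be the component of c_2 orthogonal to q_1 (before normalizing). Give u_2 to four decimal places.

c_1 = (1, -3, 1); ‖c_1‖ = 3.3166, so q_1 = (0.3015, -0.9045, 0.3015).
q_1·c_2 = 0.3015·(-4) + (-0.9045)·3 + 0.3015·(-3) = -4.8242.
u_2 = c_2 + 4.8242·q_1 = (-2.5455, -1.3636, -1.5455).

u_2 = (-2.5455, -1.3636, -1.5455)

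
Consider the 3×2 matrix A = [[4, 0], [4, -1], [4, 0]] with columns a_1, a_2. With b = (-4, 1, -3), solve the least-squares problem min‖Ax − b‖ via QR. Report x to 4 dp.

e_1 = a_1/‖a_1‖ = (4, 4, 4)/6.9282 = (0.5774, 0.5774, 0.5774).
r_{12} = e_1·a_2 = -0.5774.
u_2 = a_2 + 0.5774·e_1 = (0.3333, -0.6667, 0.3333).
‖u_2‖ = 0.8165, so e_2 = (0.4082, -0.8165, 0.4082).
Qᵀb = (-3.4641, -3.6742).
Back-substitute: x_2 = -3.6742/0.8165 = -4.5000.
x_1 = (-3.4641 + 0.5774·(-4.5000))/6.9282 = -0.8750.

x = (-0.8750, -4.5000)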